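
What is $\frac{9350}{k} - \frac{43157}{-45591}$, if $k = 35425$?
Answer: $\frac{6015731}{4969419} \approx 1.2106$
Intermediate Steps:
$\frac{9350}{k} - \frac{43157}{-45591} = \frac{9350}{35425} - \frac{43157}{-45591} = 9350 \cdot \frac{1}{35425} - - \frac{43157}{45591} = \frac{374}{1417} + \frac{43157}{45591} = \frac{6015731}{4969419}$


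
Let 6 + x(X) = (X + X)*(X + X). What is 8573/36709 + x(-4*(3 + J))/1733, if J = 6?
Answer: 204936211/63616697 ≈ 3.2214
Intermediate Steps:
x(X) = -6 + 4*X² (x(X) = -6 + (X + X)*(X + X) = -6 + (2*X)*(2*X) = -6 + 4*X²)
8573/36709 + x(-4*(3 + J))/1733 = 8573/36709 + (-6 + 4*(-4*(3 + 6))²)/1733 = 8573*(1/36709) + (-6 + 4*(-4*9)²)*(1/1733) = 8573/36709 + (-6 + 4*(-36)²)*(1/1733) = 8573/36709 + (-6 + 4*1296)*(1/1733) = 8573/36709 + (-6 + 5184)*(1/1733) = 8573/36709 + 5178*(1/1733) = 8573/36709 + 5178/1733 = 204936211/63616697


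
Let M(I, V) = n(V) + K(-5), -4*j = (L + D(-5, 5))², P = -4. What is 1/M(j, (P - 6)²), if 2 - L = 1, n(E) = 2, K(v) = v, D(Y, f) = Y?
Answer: -⅓ ≈ -0.33333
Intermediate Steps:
L = 1 (L = 2 - 1*1 = 2 - 1 = 1)
j = -4 (j = -(1 - 5)²/4 = -¼*(-4)² = -¼*16 = -4)
M(I, V) = -3 (M(I, V) = 2 - 5 = -3)
1/M(j, (P - 6)²) = 1/(-3) = -⅓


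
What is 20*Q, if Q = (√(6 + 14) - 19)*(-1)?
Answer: 380 - 40*√5 ≈ 290.56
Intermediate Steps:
Q = 19 - 2*√5 (Q = (√20 - 19)*(-1) = (2*√5 - 19)*(-1) = (-19 + 2*√5)*(-1) = 19 - 2*√5 ≈ 14.528)
20*Q = 20*(19 - 2*√5) = 380 - 40*√5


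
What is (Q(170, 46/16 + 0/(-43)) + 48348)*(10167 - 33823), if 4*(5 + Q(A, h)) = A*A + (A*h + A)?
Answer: -2636824911/2 ≈ -1.3184e+9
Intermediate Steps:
Q(A, h) = -5 + A/4 + A**2/4 + A*h/4 (Q(A, h) = -5 + (A*A + (A*h + A))/4 = -5 + (A**2 + (A + A*h))/4 = -5 + (A + A**2 + A*h)/4 = -5 + (A/4 + A**2/4 + A*h/4) = -5 + A/4 + A**2/4 + A*h/4)
(Q(170, 46/16 + 0/(-43)) + 48348)*(10167 - 33823) = ((-5 + (1/4)*170 + (1/4)*170**2 + (1/4)*170*(46/16 + 0/(-43))) + 48348)*(10167 - 33823) = ((-5 + 85/2 + (1/4)*28900 + (1/4)*170*(46*(1/16) + 0*(-1/43))) + 48348)*(-23656) = ((-5 + 85/2 + 7225 + (1/4)*170*(23/8 + 0)) + 48348)*(-23656) = ((-5 + 85/2 + 7225 + (1/4)*170*(23/8)) + 48348)*(-23656) = ((-5 + 85/2 + 7225 + 1955/16) + 48348)*(-23656) = (118155/16 + 48348)*(-23656) = (891723/16)*(-23656) = -2636824911/2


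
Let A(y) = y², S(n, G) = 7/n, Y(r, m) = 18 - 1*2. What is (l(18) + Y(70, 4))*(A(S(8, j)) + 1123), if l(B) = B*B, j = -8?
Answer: 6113285/16 ≈ 3.8208e+5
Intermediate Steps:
Y(r, m) = 16 (Y(r, m) = 18 - 2 = 16)
l(B) = B²
(l(18) + Y(70, 4))*(A(S(8, j)) + 1123) = (18² + 16)*((7/8)² + 1123) = (324 + 16)*((7*(⅛))² + 1123) = 340*((7/8)² + 1123) = 340*(49/64 + 1123) = 340*(71921/64) = 6113285/16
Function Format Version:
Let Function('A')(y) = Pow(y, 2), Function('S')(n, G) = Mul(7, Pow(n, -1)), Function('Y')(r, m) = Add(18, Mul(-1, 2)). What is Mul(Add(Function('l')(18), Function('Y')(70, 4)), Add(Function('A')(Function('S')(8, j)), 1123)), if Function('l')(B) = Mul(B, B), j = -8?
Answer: Rational(6113285, 16) ≈ 3.8208e+5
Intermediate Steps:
Function('Y')(r, m) = 16 (Function('Y')(r, m) = Add(18, -2) = 16)
Function('l')(B) = Pow(B, 2)
Mul(Add(Function('l')(18), Function('Y')(70, 4)), Add(Function('A')(Function('S')(8, j)), 1123)) = Mul(Add(Pow(18, 2), 16), Add(Pow(Mul(7, Pow(8, -1)), 2), 1123)) = Mul(Add(324, 16), Add(Pow(Mul(7, Rational(1, 8)), 2), 1123)) = Mul(340, Add(Pow(Rational(7, 8), 2), 1123)) = Mul(340, Add(Rational(49, 64), 1123)) = Mul(340, Rational(71921, 64)) = Rational(6113285, 16)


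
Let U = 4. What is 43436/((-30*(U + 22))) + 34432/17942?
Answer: -94058969/1749345 ≈ -53.768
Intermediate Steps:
43436/((-30*(U + 22))) + 34432/17942 = 43436/((-30*(4 + 22))) + 34432/17942 = 43436/((-30*26)) + 34432*(1/17942) = 43436/(-780) + 17216/8971 = 43436*(-1/780) + 17216/8971 = -10859/195 + 17216/8971 = -94058969/1749345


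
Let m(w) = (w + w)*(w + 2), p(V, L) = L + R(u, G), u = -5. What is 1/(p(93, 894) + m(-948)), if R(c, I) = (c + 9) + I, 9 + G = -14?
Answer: 1/1794491 ≈ 5.5726e-7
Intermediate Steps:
G = -23 (G = -9 - 14 = -23)
R(c, I) = 9 + I + c (R(c, I) = (9 + c) + I = 9 + I + c)
p(V, L) = -19 + L (p(V, L) = L + (9 - 23 - 5) = L - 19 = -19 + L)
m(w) = 2*w*(2 + w) (m(w) = (2*w)*(2 + w) = 2*w*(2 + w))
1/(p(93, 894) + m(-948)) = 1/((-19 + 894) + 2*(-948)*(2 - 948)) = 1/(875 + 2*(-948)*(-946)) = 1/(875 + 1793616) = 1/1794491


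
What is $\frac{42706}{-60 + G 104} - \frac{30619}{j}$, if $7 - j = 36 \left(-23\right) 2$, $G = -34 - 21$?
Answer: $- \frac{123998949}{4806070} \approx -25.8$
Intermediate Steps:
$G = -55$ ($G = -34 - 21 = -55$)
$j = 1663$ ($j = 7 - 36 \left(-23\right) 2 = 7 - \left(-828\right) 2 = 7 - -1656 = 7 + 1656 = 1663$)
$\frac{42706}{-60 + G 104} - \frac{30619}{j} = \frac{42706}{-60 - 5720} - \frac{30619}{1663} = \frac{42706}{-5780} - \frac{30619}{1663} = 42706 \left(- \frac{1}{5780}\right) - \frac{30619}{1663} = - \frac{21353}{2890} - \frac{30619}{1663} = - \frac{123998949}{4806070}$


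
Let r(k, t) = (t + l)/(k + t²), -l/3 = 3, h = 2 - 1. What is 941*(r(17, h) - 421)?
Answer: -3569213/9 ≈ -3.9658e+5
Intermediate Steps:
h = 1
l = -9 (l = -3*3 = -9)
r(k, t) = (-9 + t)/(k + t²) (r(k, t) = (t - 9)/(k + t²) = (-9 + t)/(k + t²))
941*(r(17, h) - 421) = 941*((-9 + 1)/(17 + 1²) - 421) = 941*(-8/(17 + 1) - 421) = 941*(-8/18 - 421) = 941*((1/18)*(-8) - 421) = 941*(-4/9 - 421) = 941*(-3793/9) = -3569213/9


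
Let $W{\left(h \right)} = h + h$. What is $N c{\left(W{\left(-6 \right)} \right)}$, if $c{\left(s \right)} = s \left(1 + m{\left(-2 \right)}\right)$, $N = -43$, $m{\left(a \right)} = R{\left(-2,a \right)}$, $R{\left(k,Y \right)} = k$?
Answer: $-516$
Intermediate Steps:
$W{\left(h \right)} = 2 h$
$m{\left(a \right)} = -2$
$c{\left(s \right)} = - s$ ($c{\left(s \right)} = s \left(1 - 2\right) = s \left(-1\right) = - s$)
$N c{\left(W{\left(-6 \right)} \right)} = - 43 \left(- 2 \left(-6\right)\right) = - 43 \left(\left(-1\right) \left(-12\right)\right) = \left(-43\right) 12 = -516$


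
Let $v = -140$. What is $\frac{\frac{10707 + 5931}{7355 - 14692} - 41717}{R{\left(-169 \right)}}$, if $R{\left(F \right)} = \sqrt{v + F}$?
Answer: $\frac{2971789 i \sqrt{309}}{22011} \approx 2373.3 i$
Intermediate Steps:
$R{\left(F \right)} = \sqrt{-140 + F}$
$\frac{\frac{10707 + 5931}{7355 - 14692} - 41717}{R{\left(-169 \right)}} = \frac{\frac{10707 + 5931}{7355 - 14692} - 41717}{\sqrt{-140 - 169}} = \frac{\frac{16638}{-7337} - 41717}{\sqrt{-309}} = \frac{16638 \left(- \frac{1}{7337}\right) - 41717}{i \sqrt{309}} = \left(- \frac{16638}{7337} - 41717\right) \left(- \frac{i \sqrt{309}}{309}\right) = - \frac{306094267 \left(- \frac{i \sqrt{309}}{309}\right)}{7337} = \frac{2971789 i \sqrt{309}}{22011}$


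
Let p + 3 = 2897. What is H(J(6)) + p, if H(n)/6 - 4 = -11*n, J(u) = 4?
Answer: 2654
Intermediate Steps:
H(n) = 24 - 66*n (H(n) = 24 + 6*(-11*n) = 24 - 66*n)
p = 2894 (p = -3 + 2897 = 2894)
H(J(6)) + p = (24 - 66*4) + 2894 = (24 - 264) + 2894 = -240 + 2894 = 2654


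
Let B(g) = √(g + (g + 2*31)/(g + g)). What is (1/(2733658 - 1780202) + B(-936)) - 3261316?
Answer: -3109521308095/953456 + I*√22767134/156 ≈ -3.2613e+6 + 30.586*I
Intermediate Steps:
B(g) = √(g + (62 + g)/(2*g)) (B(g) = √(g + (g + 62)/((2*g))) = √(g + (62 + g)*(1/(2*g))) = √(g + (62 + g)/(2*g)))
(1/(2733658 - 1780202) + B(-936)) - 3261316 = (1/(2733658 - 1780202) + √(2 + 4*(-936) + 124/(-936))/2) - 3261316 = (1/953456 + √(2 - 3744 + 124*(-1/936))/2) - 3261316 = (1/953456 + √(2 - 3744 - 31/234)/2) - 3261316 = (1/953456 + √(-875659/234)/2) - 3261316 = (1/953456 + (I*√22767134/78)/2) - 3261316 = (1/953456 + I*√22767134/156) - 3261316 = -3109521308095/953456 + I*√22767134/156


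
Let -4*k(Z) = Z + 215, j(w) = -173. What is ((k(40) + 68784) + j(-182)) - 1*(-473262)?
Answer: 2167237/4 ≈ 5.4181e+5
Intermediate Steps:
k(Z) = -215/4 - Z/4 (k(Z) = -(Z + 215)/4 = -(215 + Z)/4 = -215/4 - Z/4)
((k(40) + 68784) + j(-182)) - 1*(-473262) = (((-215/4 - ¼*40) + 68784) - 173) - 1*(-473262) = (((-215/4 - 10) + 68784) - 173) + 473262 = ((-255/4 + 68784) - 173) + 473262 = (274881/4 - 173) + 473262 = 274189/4 + 473262 = 2167237/4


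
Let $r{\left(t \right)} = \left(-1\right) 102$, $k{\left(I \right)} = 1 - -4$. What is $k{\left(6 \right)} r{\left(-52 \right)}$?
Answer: $-510$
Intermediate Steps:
$k{\left(I \right)} = 5$ ($k{\left(I \right)} = 1 + 4 = 5$)
$r{\left(t \right)} = -102$
$k{\left(6 \right)} r{\left(-52 \right)} = 5 \left(-102\right) = -510$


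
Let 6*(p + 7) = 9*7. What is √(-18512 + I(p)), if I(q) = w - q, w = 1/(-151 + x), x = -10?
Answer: I*√1919761746/322 ≈ 136.07*I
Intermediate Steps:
w = -1/161 (w = 1/(-151 - 10) = 1/(-161) = -1/161 ≈ -0.0062112)
p = 7/2 (p = -7 + (9*7)/6 = -7 + (⅙)*63 = -7 + 21/2 = 7/2 ≈ 3.5000)
I(q) = -1/161 - q
√(-18512 + I(p)) = √(-18512 + (-1/161 - 1*7/2)) = √(-18512 + (-1/161 - 7/2)) = √(-18512 - 1129/322) = √(-5961993/322) = I*√1919761746/322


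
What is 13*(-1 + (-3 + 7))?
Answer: 39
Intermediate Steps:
13*(-1 + (-3 + 7)) = 13*(-1 + 4) = 13*3 = 39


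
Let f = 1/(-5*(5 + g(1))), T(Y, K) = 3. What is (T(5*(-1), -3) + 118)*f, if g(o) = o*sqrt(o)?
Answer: -121/30 ≈ -4.0333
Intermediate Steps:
g(o) = o**(3/2)
f = -1/30 (f = 1/(-5*(5 + 1**(3/2))) = 1/(-5*(5 + 1)) = 1/(-5*6) = 1/(-30) = -1/30 ≈ -0.033333)
(T(5*(-1), -3) + 118)*f = (3 + 118)*(-1/30) = 121*(-1/30) = -121/30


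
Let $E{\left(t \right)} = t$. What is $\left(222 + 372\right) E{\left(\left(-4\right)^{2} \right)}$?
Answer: $9504$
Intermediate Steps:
$\left(222 + 372\right) E{\left(\left(-4\right)^{2} \right)} = \left(222 + 372\right) \left(-4\right)^{2} = 594 \cdot 16 = 9504$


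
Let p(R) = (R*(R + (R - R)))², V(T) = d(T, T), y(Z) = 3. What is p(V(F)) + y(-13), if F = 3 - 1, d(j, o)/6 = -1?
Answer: 1299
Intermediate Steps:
d(j, o) = -6 (d(j, o) = 6*(-1) = -6)
F = 2
V(T) = -6
p(R) = R⁴ (p(R) = (R*(R + 0))² = (R*R)² = (R²)² = R⁴)
p(V(F)) + y(-13) = (-6)⁴ + 3 = 1296 + 3 = 1299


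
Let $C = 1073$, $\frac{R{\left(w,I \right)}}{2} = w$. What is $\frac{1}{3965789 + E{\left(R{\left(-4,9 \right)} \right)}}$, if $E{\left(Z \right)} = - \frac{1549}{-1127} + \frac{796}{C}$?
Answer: $\frac{1209271}{4795716188988} \approx 2.5216 \cdot 10^{-7}$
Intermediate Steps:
$R{\left(w,I \right)} = 2 w$
$E{\left(Z \right)} = \frac{2559169}{1209271}$ ($E{\left(Z \right)} = - \frac{1549}{-1127} + \frac{796}{1073} = \left(-1549\right) \left(- \frac{1}{1127}\right) + 796 \cdot \frac{1}{1073} = \frac{1549}{1127} + \frac{796}{1073} = \frac{2559169}{1209271}$)
$\frac{1}{3965789 + E{\left(R{\left(-4,9 \right)} \right)}} = \frac{1}{3965789 + \frac{2559169}{1209271}} = \frac{1}{\frac{4795716188988}{1209271}} = \frac{1209271}{4795716188988}$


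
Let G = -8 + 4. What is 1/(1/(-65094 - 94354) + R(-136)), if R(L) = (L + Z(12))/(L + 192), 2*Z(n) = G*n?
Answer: -1116136/3188967 ≈ -0.35000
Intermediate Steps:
G = -4
Z(n) = -2*n (Z(n) = (-4*n)/2 = -2*n)
R(L) = (-24 + L)/(192 + L) (R(L) = (L - 2*12)/(L + 192) = (L - 24)/(192 + L) = (-24 + L)/(192 + L))
1/(1/(-65094 - 94354) + R(-136)) = 1/(1/(-65094 - 94354) + (-24 - 136)/(192 - 136)) = 1/(1/(-159448) - 160/56) = 1/(-1/159448 + (1/56)*(-160)) = 1/(-1/159448 - 20/7) = 1/(-3188967/1116136) = -1116136/3188967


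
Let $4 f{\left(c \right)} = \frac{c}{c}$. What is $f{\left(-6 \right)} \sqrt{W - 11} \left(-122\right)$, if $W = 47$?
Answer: $-183$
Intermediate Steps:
$f{\left(c \right)} = \frac{1}{4}$ ($f{\left(c \right)} = \frac{c \frac{1}{c}}{4} = \frac{1}{4} \cdot 1 = \frac{1}{4}$)
$f{\left(-6 \right)} \sqrt{W - 11} \left(-122\right) = \frac{\sqrt{47 - 11}}{4} \left(-122\right) = \frac{\sqrt{36}}{4} \left(-122\right) = \frac{1}{4} \cdot 6 \left(-122\right) = \frac{3}{2} \left(-122\right) = -183$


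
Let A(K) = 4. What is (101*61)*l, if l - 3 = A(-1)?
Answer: 43127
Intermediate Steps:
l = 7 (l = 3 + 4 = 7)
(101*61)*l = (101*61)*7 = 6161*7 = 43127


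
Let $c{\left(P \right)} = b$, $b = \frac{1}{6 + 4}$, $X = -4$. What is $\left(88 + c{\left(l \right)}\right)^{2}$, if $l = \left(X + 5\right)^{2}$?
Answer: $\frac{776161}{100} \approx 7761.6$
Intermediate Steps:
$l = 1$ ($l = \left(-4 + 5\right)^{2} = 1^{2} = 1$)
$b = \frac{1}{10} \approx 0.1$
$c{\left(P \right)} = \frac{1}{10}$
$\left(88 + c{\left(l \right)}\right)^{2} = \left(88 + \frac{1}{10}\right)^{2} = \left(\frac{881}{10}\right)^{2} = \frac{776161}{100}$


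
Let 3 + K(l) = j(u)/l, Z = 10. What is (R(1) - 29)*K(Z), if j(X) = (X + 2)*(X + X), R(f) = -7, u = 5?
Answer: -144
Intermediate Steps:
j(X) = 2*X*(2 + X) (j(X) = (2 + X)*(2*X) = 2*X*(2 + X))
K(l) = -3 + 70/l (K(l) = -3 + (2*5*(2 + 5))/l = -3 + (2*5*7)/l = -3 + 70/l)
(R(1) - 29)*K(Z) = (-7 - 29)*(-3 + 70/10) = -36*(-3 + 70*(1/10)) = -36*(-3 + 7) = -36*4 = -144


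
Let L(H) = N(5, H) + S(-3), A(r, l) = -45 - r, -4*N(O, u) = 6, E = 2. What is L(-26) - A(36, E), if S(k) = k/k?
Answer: 161/2 ≈ 80.500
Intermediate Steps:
N(O, u) = -3/2 (N(O, u) = -1/4*6 = -3/2)
S(k) = 1
L(H) = -1/2 (L(H) = -3/2 + 1 = -1/2)
L(-26) - A(36, E) = -1/2 - (-45 - 1*36) = -1/2 - (-45 - 36) = -1/2 - 1*(-81) = -1/2 + 81 = 161/2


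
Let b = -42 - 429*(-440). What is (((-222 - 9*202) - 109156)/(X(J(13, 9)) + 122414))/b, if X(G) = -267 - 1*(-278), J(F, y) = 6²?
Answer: -55598/11551900575 ≈ -4.8129e-6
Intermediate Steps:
J(F, y) = 36
X(G) = 11 (X(G) = -267 + 278 = 11)
b = 188718 (b = -42 + 188760 = 188718)
(((-222 - 9*202) - 109156)/(X(J(13, 9)) + 122414))/b = (((-222 - 9*202) - 109156)/(11 + 122414))/188718 = (((-222 - 1818) - 109156)/122425)*(1/188718) = ((-2040 - 109156)*(1/122425))*(1/188718) = -111196*1/122425*(1/188718) = -111196/122425*1/188718 = -55598/11551900575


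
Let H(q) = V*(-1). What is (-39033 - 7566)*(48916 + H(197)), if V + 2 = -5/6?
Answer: -4559137429/2 ≈ -2.2796e+9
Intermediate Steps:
V = -17/6 (V = -2 - 5/6 = -17/6 ≈ -2.8333)
H(q) = 17/6 (H(q) = -17/6*(-1) = 17/6)
(-39033 - 7566)*(48916 + H(197)) = (-39033 - 7566)*(48916 + 17/6) = -46599*293513/6 = -4559137429/2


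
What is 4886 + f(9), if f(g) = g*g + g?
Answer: 4976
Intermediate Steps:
f(g) = g + g² (f(g) = g² + g = g + g²)
4886 + f(9) = 4886 + 9*(1 + 9) = 4886 + 9*10 = 4886 + 90 = 4976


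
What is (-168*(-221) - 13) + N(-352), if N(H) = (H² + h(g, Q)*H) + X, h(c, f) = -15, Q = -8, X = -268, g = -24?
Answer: 166031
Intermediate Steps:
N(H) = -268 + H² - 15*H (N(H) = (H² - 15*H) - 268 = -268 + H² - 15*H)
(-168*(-221) - 13) + N(-352) = (-168*(-221) - 13) + (-268 + (-352)² - 15*(-352)) = (37128 - 13) + (-268 + 123904 + 5280) = 37115 + 128916 = 166031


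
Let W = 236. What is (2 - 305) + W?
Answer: -67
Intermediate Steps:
(2 - 305) + W = (2 - 305) + 236 = -303 + 236 = -67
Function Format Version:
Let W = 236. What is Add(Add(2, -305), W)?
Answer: -67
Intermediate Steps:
Add(Add(2, -305), W) = Add(Add(2, -305), 236) = Add(-303, 236) = -67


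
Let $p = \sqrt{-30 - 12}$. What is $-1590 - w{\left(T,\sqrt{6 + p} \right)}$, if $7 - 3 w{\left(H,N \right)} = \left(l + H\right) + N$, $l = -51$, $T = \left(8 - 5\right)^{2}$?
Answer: $- \frac{4819}{3} + \frac{\sqrt{6 + i \sqrt{42}}}{3} \approx -1605.4 + 0.39664 i$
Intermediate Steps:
$T = 9$ ($T = 3^{2} = 9$)
$p = i \sqrt{42}$ ($p = \sqrt{-42} = i \sqrt{42} \approx 6.4807 i$)
$w{\left(H,N \right)} = \frac{58}{3} - \frac{H}{3} - \frac{N}{3}$ ($w{\left(H,N \right)} = \frac{7}{3} - \frac{\left(-51 + H\right) + N}{3} = \frac{7}{3} - \frac{-51 + H + N}{3} = \frac{7}{3} - \left(-17 + \frac{H}{3} + \frac{N}{3}\right) = \frac{58}{3} - \frac{H}{3} - \frac{N}{3}$)
$-1590 - w{\left(T,\sqrt{6 + p} \right)} = -1590 - \left(\frac{58}{3} - 3 - \frac{\sqrt{6 + i \sqrt{42}}}{3}\right) = -1590 - \left(\frac{49}{3} - \frac{\sqrt{6 + i \sqrt{42}}}{3}\right) = - \frac{4819}{3} + \frac{\sqrt{6 + i \sqrt{42}}}{3}$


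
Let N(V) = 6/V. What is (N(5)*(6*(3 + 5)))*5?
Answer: 288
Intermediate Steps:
(N(5)*(6*(3 + 5)))*5 = ((6/5)*(6*(3 + 5)))*5 = ((6*(1/5))*(6*8))*5 = ((6/5)*48)*5 = (288/5)*5 = 288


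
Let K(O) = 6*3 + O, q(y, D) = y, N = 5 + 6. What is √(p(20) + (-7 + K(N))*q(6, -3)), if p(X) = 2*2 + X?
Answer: 2*√39 ≈ 12.490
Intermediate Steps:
N = 11
K(O) = 18 + O
p(X) = 4 + X
√(p(20) + (-7 + K(N))*q(6, -3)) = √((4 + 20) + (-7 + (18 + 11))*6) = √(24 + (-7 + 29)*6) = √(24 + 22*6) = √(24 + 132) = √156 = 2*√39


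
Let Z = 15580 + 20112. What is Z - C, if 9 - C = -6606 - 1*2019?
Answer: 27058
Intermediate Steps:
C = 8634 (C = 9 - (-6606 - 1*2019) = 9 - (-6606 - 2019) = 9 - 1*(-8625) = 9 + 8625 = 8634)
Z = 35692
Z - C = 35692 - 1*8634 = 35692 - 8634 = 27058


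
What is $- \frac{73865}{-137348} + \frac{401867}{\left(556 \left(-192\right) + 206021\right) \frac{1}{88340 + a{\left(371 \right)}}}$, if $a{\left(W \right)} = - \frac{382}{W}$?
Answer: $\frac{1808970898555272863}{5058361885052} \approx 3.5762 \cdot 10^{5}$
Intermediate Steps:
$- \frac{73865}{-137348} + \frac{401867}{\left(556 \left(-192\right) + 206021\right) \frac{1}{88340 + a{\left(371 \right)}}} = - \frac{73865}{-137348} + \frac{401867}{\left(556 \left(-192\right) + 206021\right) \frac{1}{88340 - \frac{382}{371}}} = \left(-73865\right) \left(- \frac{1}{137348}\right) + \frac{401867}{\left(-106752 + 206021\right) \frac{1}{88340 - \frac{382}{371}}} = \frac{73865}{137348} + \frac{401867}{99269 \frac{1}{88340 - \frac{382}{371}}} = \frac{73865}{137348} + \frac{401867}{99269 \frac{1}{\frac{32773758}{371}}} = \frac{73865}{137348} + \frac{401867}{99269 \cdot \frac{371}{32773758}} = \frac{73865}{137348} + \frac{401867}{\frac{36828799}{32773758}} = \frac{73865}{137348} + 401867 \cdot \frac{32773758}{36828799} = \frac{73865}{137348} + \frac{13170691806186}{36828799} = \frac{1808970898555272863}{5058361885052}$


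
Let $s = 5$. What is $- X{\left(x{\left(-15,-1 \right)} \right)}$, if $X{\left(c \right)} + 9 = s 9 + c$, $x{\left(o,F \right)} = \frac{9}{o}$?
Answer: $- \frac{177}{5} \approx -35.4$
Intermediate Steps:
$X{\left(c \right)} = 36 + c$ ($X{\left(c \right)} = -9 + \left(5 \cdot 9 + c\right) = -9 + \left(45 + c\right) = 36 + c$)
$- X{\left(x{\left(-15,-1 \right)} \right)} = - (36 + \frac{9}{-15}) = - (36 + 9 \left(- \frac{1}{15}\right)) = - (36 - \frac{3}{5}) = \left(-1\right) \frac{177}{5} = - \frac{177}{5}$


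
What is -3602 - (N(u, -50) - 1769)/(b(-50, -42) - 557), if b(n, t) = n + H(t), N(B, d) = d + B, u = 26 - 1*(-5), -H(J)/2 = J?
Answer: -1885634/523 ≈ -3605.4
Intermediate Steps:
H(J) = -2*J
u = 31 (u = 26 + 5 = 31)
N(B, d) = B + d
b(n, t) = n - 2*t
-3602 - (N(u, -50) - 1769)/(b(-50, -42) - 557) = -3602 - ((31 - 50) - 1769)/((-50 - 2*(-42)) - 557) = -3602 - (-19 - 1769)/((-50 + 84) - 557) = -3602 - (-1788)/(34 - 557) = -3602 - (-1788)/(-523) = -3602 - (-1788)*(-1)/523 = -3602 - 1*1788/523 = -3602 - 1788/523 = -1885634/523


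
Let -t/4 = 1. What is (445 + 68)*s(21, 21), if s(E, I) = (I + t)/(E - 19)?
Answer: 8721/2 ≈ 4360.5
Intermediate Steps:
t = -4 (t = -4*1 = -4)
s(E, I) = (-4 + I)/(-19 + E) (s(E, I) = (I - 4)/(E - 19) = (-4 + I)/(-19 + E))
(445 + 68)*s(21, 21) = (445 + 68)*((-4 + 21)/(-19 + 21)) = 513*(17/2) = 8721/2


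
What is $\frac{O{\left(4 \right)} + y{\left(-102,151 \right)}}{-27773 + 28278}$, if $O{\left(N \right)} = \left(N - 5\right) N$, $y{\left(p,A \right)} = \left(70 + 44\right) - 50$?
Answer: $\frac{12}{101} \approx 0.11881$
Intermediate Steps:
$y{\left(p,A \right)} = 64$ ($y{\left(p,A \right)} = 114 - 50 = 64$)
$O{\left(N \right)} = N \left(-5 + N\right)$ ($O{\left(N \right)} = \left(-5 + N\right) N = N \left(-5 + N\right)$)
$\frac{O{\left(4 \right)} + y{\left(-102,151 \right)}}{-27773 + 28278} = \frac{4 \left(-5 + 4\right) + 64}{-27773 + 28278} = \frac{4 \left(-1\right) + 64}{505} = \left(-4 + 64\right) \frac{1}{505} = 60 \cdot \frac{1}{505} = \frac{12}{101}$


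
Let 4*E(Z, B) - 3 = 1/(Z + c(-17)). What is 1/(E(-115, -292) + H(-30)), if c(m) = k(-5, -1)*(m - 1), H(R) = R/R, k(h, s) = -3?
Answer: 122/213 ≈ 0.57277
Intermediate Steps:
H(R) = 1
c(m) = 3 - 3*m (c(m) = -3*(m - 1) = -3*(-1 + m) = 3 - 3*m)
E(Z, B) = ¾ + 1/(4*(54 + Z)) (E(Z, B) = ¾ + 1/(4*(Z + (3 - 3*(-17)))) = ¾ + 1/(4*(Z + (3 + 51))) = ¾ + 1/(4*(Z + 54)) = ¾ + 1/(4*(54 + Z)))
1/(E(-115, -292) + H(-30)) = 1/((163 + 3*(-115))/(4*(54 - 115)) + 1) = 1/((¼)*(163 - 345)/(-61) + 1) = 1/((¼)*(-1/61)*(-182) + 1) = 1/(91/122 + 1) = 1/(213/122) = 122/213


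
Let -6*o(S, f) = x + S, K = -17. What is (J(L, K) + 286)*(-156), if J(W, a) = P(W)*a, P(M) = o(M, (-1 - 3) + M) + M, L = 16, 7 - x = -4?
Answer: -14118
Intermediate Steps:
x = 11 (x = 7 - 1*(-4) = 7 + 4 = 11)
o(S, f) = -11/6 - S/6 (o(S, f) = -(11 + S)/6 = -11/6 - S/6)
P(M) = -11/6 + 5*M/6 (P(M) = (-11/6 - M/6) + M = -11/6 + 5*M/6)
J(W, a) = a*(-11/6 + 5*W/6) (J(W, a) = (-11/6 + 5*W/6)*a = a*(-11/6 + 5*W/6))
(J(L, K) + 286)*(-156) = ((⅙)*(-17)*(-11 + 5*16) + 286)*(-156) = ((⅙)*(-17)*(-11 + 80) + 286)*(-156) = ((⅙)*(-17)*69 + 286)*(-156) = (-391/2 + 286)*(-156) = (181/2)*(-156) = -14118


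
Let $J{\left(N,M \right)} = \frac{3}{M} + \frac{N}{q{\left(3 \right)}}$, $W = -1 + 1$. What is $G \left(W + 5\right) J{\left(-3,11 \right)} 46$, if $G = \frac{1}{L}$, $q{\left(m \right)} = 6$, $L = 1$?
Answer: $- \frac{575}{11} \approx -52.273$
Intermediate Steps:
$G = 1$ ($G = 1^{-1} = 1$)
$W = 0$
$J{\left(N,M \right)} = \frac{3}{M} + \frac{N}{6}$
$G \left(W + 5\right) J{\left(-3,11 \right)} 46 = 1 \left(0 + 5\right) \left(\frac{3}{11} + \frac{1}{6} \left(-3\right)\right) 46 = 1 \cdot 5 \left(3 \cdot \frac{1}{11} - \frac{1}{2}\right) 46 = 5 \left(\frac{3}{11} - \frac{1}{2}\right) 46 = 5 \left(- \frac{5}{22}\right) 46 = \left(- \frac{25}{22}\right) 46 = - \frac{575}{11}$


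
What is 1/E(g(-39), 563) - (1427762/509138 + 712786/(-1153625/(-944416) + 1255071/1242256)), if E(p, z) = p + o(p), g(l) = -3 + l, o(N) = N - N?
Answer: -1725079177439946031/5401429258722 ≈ -3.1937e+5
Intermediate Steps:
o(N) = 0
E(p, z) = p (E(p, z) = p + 0 = p)
1/E(g(-39), 563) - (1427762/509138 + 712786/(-1153625/(-944416) + 1255071/1242256)) = 1/(-3 - 39) - (1427762/509138 + 712786/(-1153625/(-944416) + 1255071/1242256)) = 1/(-42) - (1427762*(1/509138) + 712786/(-1153625*(-1/944416) + 1255071*(1/1242256))) = -1/42 - (101983/36367 + 712786/(104875/85856 + 1255071/1242256)) = -1/42 - (101983/36367 + 712786/(14877310861/6665945696)) = -1/42 - (101983/36367 + 712786*(6665945696/14877310861)) = -1/42 - (101983/36367 + 7905811595456/24754261) = -1/42 - 1*287513174805747915/900238209787 = -1/42 - 287513174805747915/900238209787 = -1725079177439946031/5401429258722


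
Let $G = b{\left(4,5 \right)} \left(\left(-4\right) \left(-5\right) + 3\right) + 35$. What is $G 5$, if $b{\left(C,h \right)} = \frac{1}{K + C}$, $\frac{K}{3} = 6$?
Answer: $\frac{3965}{22} \approx 180.23$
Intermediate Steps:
$K = 18$ ($K = 3 \cdot 6 = 18$)
$b{\left(C,h \right)} = \frac{1}{18 + C}$
$G = \frac{793}{22}$ ($G = \frac{\left(-4\right) \left(-5\right) + 3}{18 + 4} + 35 = \frac{20 + 3}{22} + 35 = \frac{1}{22} \cdot 23 + 35 = \frac{23}{22} + 35 = \frac{793}{22} \approx 36.045$)
$G 5 = \frac{793}{22} \cdot 5 = \frac{3965}{22}$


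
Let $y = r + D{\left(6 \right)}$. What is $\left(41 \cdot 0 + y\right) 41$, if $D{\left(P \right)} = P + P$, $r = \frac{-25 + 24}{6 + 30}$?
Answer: $\frac{17671}{36} \approx 490.86$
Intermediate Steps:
$r = - \frac{1}{36} \approx -0.027778$
$D{\left(P \right)} = 2 P$
$y = \frac{431}{36}$ ($y = - \frac{1}{36} + 2 \cdot 6 = - \frac{1}{36} + 12 = \frac{431}{36} \approx 11.972$)
$\left(41 \cdot 0 + y\right) 41 = \left(41 \cdot 0 + \frac{431}{36}\right) 41 = \left(0 + \frac{431}{36}\right) 41 = \frac{431}{36} \cdot 41 = \frac{17671}{36}$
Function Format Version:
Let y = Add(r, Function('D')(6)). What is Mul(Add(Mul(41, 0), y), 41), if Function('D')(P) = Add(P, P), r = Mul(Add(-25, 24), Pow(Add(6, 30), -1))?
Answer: Rational(17671, 36) ≈ 490.86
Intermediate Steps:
r = Rational(-1, 36) (r = Mul(-1, Pow(36, -1)) = Mul(-1, Rational(1, 36)) = Rational(-1, 36) ≈ -0.027778)
Function('D')(P) = Mul(2, P)
y = Rational(431, 36) (y = Add(Rational(-1, 36), Mul(2, 6)) = Add(Rational(-1, 36), 12) = Rational(431, 36) ≈ 11.972)
Mul(Add(Mul(41, 0), y), 41) = Mul(Add(Mul(41, 0), Rational(431, 36)), 41) = Mul(Add(0, Rational(431, 36)), 41) = Mul(Rational(431, 36), 41) = Rational(17671, 36)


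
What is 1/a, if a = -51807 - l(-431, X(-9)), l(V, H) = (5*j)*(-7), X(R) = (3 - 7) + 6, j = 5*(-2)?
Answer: -1/52157 ≈ -1.9173e-5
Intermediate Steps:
j = -10
X(R) = 2 (X(R) = -4 + 6 = 2)
l(V, H) = 350 (l(V, H) = (5*(-10))*(-7) = -50*(-7) = 350)
a = -52157 (a = -51807 - 1*350 = -51807 - 350 = -52157)
1/a = 1/(-52157) = -1/52157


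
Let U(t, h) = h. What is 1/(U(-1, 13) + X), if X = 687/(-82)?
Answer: 82/379 ≈ 0.21636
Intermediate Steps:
X = -687/82 (X = 687*(-1/82) = -687/82 ≈ -8.3781)
1/(U(-1, 13) + X) = 1/(13 - 687/82) = 1/(379/82) = 82/379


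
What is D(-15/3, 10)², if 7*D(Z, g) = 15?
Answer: 225/49 ≈ 4.5918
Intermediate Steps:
D(Z, g) = 15/7 (D(Z, g) = (⅐)*15 = 15/7)
D(-15/3, 10)² = (15/7)² = 225/49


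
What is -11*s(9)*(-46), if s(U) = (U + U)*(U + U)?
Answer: 163944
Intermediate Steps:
s(U) = 4*U² (s(U) = (2*U)*(2*U) = 4*U²)
-11*s(9)*(-46) = -44*9²*(-46) = -44*81*(-46) = -11*324*(-46) = -3564*(-46) = 163944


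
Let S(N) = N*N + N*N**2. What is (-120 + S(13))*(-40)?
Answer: -89840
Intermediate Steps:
S(N) = N**2 + N**3
(-120 + S(13))*(-40) = (-120 + 13**2*(1 + 13))*(-40) = (-120 + 169*14)*(-40) = (-120 + 2366)*(-40) = 2246*(-40) = -89840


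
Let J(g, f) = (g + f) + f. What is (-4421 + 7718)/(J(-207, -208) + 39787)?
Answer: 3297/39164 ≈ 0.084184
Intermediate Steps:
J(g, f) = g + 2*f (J(g, f) = (f + g) + f = g + 2*f)
(-4421 + 7718)/(J(-207, -208) + 39787) = (-4421 + 7718)/((-207 + 2*(-208)) + 39787) = 3297/((-207 - 416) + 39787) = 3297/(-623 + 39787) = 3297/39164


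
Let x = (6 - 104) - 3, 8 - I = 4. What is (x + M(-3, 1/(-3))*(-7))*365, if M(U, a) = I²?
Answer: -77745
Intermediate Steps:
I = 4 (I = 8 - 1*4 = 8 - 4 = 4)
x = -101 (x = -98 - 3 = -101)
M(U, a) = 16 (M(U, a) = 4² = 16)
(x + M(-3, 1/(-3))*(-7))*365 = (-101 + 16*(-7))*365 = (-101 - 112)*365 = -213*365 = -77745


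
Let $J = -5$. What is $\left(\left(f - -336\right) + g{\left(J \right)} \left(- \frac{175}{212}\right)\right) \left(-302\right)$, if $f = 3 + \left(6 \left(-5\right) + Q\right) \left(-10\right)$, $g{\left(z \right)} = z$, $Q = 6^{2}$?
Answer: $- \frac{9063473}{106} \approx -85505.0$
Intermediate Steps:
$Q = 36$
$f = -57$ ($f = 3 + \left(6 \left(-5\right) + 36\right) \left(-10\right) = 3 + \left(-30 + 36\right) \left(-10\right) = 3 + 6 \left(-10\right) = 3 - 60 = -57$)
$\left(\left(f - -336\right) + g{\left(J \right)} \left(- \frac{175}{212}\right)\right) \left(-302\right) = \left(\left(-57 - -336\right) - 5 \left(- \frac{175}{212}\right)\right) \left(-302\right) = \left(\left(-57 + 336\right) - 5 \left(\left(-175\right) \frac{1}{212}\right)\right) \left(-302\right) = \left(279 - - \frac{875}{212}\right) \left(-302\right) = \left(279 + \frac{875}{212}\right) \left(-302\right) = \frac{60023}{212} \left(-302\right) = - \frac{9063473}{106}$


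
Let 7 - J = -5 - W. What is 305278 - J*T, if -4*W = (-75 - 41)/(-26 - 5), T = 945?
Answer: 9139483/31 ≈ 2.9482e+5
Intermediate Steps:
W = -29/31 (W = -(-75 - 41)/(4*(-26 - 5)) = -(-29)/(-31) = -(-29)*(-1)/31 = -1/4*116/31 = -29/31 ≈ -0.93548)
J = 343/31 (J = 7 - (-5 - 1*(-29/31)) = 7 - (-5 + 29/31) = 7 - 1*(-126/31) = 7 + 126/31 = 343/31 ≈ 11.065)
305278 - J*T = 305278 - 343*945/31 = 305278 - 1*324135/31 = 305278 - 324135/31 = 9139483/31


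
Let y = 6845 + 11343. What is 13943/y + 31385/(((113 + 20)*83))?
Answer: 724747157/200777332 ≈ 3.6097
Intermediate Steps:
y = 18188
13943/y + 31385/(((113 + 20)*83)) = 13943/18188 + 31385/(((113 + 20)*83)) = 13943*(1/18188) + 31385/((133*83)) = 13943/18188 + 31385/11039 = 724747157/200777332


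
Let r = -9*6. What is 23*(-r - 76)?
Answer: -506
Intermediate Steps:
r = -54
23*(-r - 76) = 23*(-1*(-54) - 76) = 23*(54 - 76) = 23*(-22) = -506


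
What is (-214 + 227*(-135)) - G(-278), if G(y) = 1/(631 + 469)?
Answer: -33944901/1100 ≈ -30859.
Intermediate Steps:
G(y) = 1/1100
(-214 + 227*(-135)) - G(-278) = (-214 + 227*(-135)) - 1*1/1100 = (-214 - 30645) - 1/1100 = -30859 - 1/1100 = -33944901/1100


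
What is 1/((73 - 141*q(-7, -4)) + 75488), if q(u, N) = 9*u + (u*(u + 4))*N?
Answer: 1/96288 ≈ 1.0386e-5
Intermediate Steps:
q(u, N) = 9*u + N*u*(4 + u) (q(u, N) = 9*u + (u*(4 + u))*N = 9*u + N*u*(4 + u))
1/((73 - 141*q(-7, -4)) + 75488) = 1/((73 - (-987)*(9 + 4*(-4) - 4*(-7))) + 75488) = 1/((73 - (-987)*(9 - 16 + 28)) + 75488) = 1/((73 - (-987)*21) + 75488) = 1/((73 - 141*(-147)) + 75488) = 1/((73 + 20727) + 75488) = 1/(20800 + 75488) = 1/96288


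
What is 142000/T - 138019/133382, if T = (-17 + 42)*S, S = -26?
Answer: -380599127/1733966 ≈ -219.50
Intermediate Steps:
T = -650 (T = (-17 + 42)*(-26) = 25*(-26) = -650)
142000/T - 138019/133382 = 142000/(-650) - 138019/133382 = 142000*(-1/650) - 138019*1/133382 = -2840/13 - 138019/133382 = -380599127/1733966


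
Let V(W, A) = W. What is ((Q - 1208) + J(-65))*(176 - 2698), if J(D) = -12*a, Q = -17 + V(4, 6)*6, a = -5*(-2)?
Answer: 3331562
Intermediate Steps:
a = 10
Q = 7 (Q = -17 + 4*6 = -17 + 24 = 7)
J(D) = -120 (J(D) = -12*10 = -120)
((Q - 1208) + J(-65))*(176 - 2698) = ((7 - 1208) - 120)*(176 - 2698) = (-1201 - 120)*(-2522) = -1321*(-2522) = 3331562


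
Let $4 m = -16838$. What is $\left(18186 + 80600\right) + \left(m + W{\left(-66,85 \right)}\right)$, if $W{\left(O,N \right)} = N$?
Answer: $\frac{189323}{2} \approx 94662.0$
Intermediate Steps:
$m = - \frac{8419}{2}$ ($m = \frac{1}{4} \left(-16838\right) = - \frac{8419}{2} \approx -4209.5$)
$\left(18186 + 80600\right) + \left(m + W{\left(-66,85 \right)}\right) = \left(18186 + 80600\right) + \left(- \frac{8419}{2} + 85\right) = 98786 - \frac{8249}{2} = \frac{189323}{2}$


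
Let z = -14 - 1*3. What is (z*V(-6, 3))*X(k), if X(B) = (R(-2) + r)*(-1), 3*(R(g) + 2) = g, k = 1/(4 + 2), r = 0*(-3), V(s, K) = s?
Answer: 272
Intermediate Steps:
r = 0
k = 1/6 ≈ 0.16667
R(g) = -2 + g/3
X(B) = 8/3 (X(B) = ((-2 + (1/3)*(-2)) + 0)*(-1) = ((-2 - 2/3) + 0)*(-1) = (-8/3 + 0)*(-1) = -8/3*(-1) = 8/3)
z = -17 (z = -14 - 3 = -17)
(z*V(-6, 3))*X(k) = -17*(-6)*(8/3) = 102*(8/3) = 272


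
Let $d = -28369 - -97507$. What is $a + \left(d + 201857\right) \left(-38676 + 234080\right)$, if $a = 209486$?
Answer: $52953716466$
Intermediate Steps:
$d = 69138$ ($d = -28369 + 97507 = 69138$)
$a + \left(d + 201857\right) \left(-38676 + 234080\right) = 209486 + \left(69138 + 201857\right) \left(-38676 + 234080\right) = 209486 + 270995 \cdot 195404 = 209486 + 52953506980 = 52953716466$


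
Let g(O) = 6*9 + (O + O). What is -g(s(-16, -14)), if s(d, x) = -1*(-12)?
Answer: -78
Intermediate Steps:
s(d, x) = 12
g(O) = 54 + 2*O
-g(s(-16, -14)) = -(54 + 2*12) = -(54 + 24) = -1*78 = -78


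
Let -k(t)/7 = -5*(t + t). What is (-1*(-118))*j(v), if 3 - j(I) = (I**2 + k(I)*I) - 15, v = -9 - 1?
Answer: -835676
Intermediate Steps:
k(t) = 70*t (k(t) = -(-35)*(t + t) = -(-35)*2*t = -(-70)*t = 70*t)
v = -10
j(I) = 18 - 71*I**2 (j(I) = 3 - ((I**2 + (70*I)*I) - 15) = 3 - ((I**2 + 70*I**2) - 15) = 3 - (71*I**2 - 15) = 3 - (-15 + 71*I**2) = 3 + (15 - 71*I**2) = 18 - 71*I**2)
(-1*(-118))*j(v) = (-1*(-118))*(18 - 71*(-10)**2) = 118*(18 - 71*100) = 118*(18 - 7100) = 118*(-7082) = -835676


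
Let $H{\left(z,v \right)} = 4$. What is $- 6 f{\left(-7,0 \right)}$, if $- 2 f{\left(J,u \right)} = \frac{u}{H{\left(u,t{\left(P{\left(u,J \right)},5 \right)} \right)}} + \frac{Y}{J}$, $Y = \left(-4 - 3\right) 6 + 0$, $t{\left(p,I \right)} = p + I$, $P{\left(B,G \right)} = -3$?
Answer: $18$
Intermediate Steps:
$t{\left(p,I \right)} = I + p$
$Y = -42$ ($Y = \left(-7\right) 6 + 0 = -42 + 0 = -42$)
$f{\left(J,u \right)} = \frac{21}{J} - \frac{u}{8}$ ($f{\left(J,u \right)} = - \frac{\frac{u}{4} - \frac{42}{J}}{2} = - \frac{- \frac{42}{J} + \frac{u}{4}}{2} = \frac{21}{J} - \frac{u}{8}$)
$- 6 f{\left(-7,0 \right)} = - 6 \left(\frac{21}{-7} - 0\right) = - 6 \left(21 \left(- \frac{1}{7}\right) + 0\right) = - 6 \left(-3 + 0\right) = \left(-6\right) \left(-3\right) = 18$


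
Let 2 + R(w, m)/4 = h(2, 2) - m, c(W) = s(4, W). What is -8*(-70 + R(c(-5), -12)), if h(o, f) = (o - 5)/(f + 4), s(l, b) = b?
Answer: 256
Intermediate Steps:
h(o, f) = (-5 + o)/(4 + f)
c(W) = W
R(w, m) = -10 - 4*m (R(w, m) = -8 + 4*((-5 + 2)/(4 + 2) - m) = -8 + 4*(-3/6 - m) = -8 + 4*((⅙)*(-3) - m) = -8 + 4*(-½ - m) = -8 + (-2 - 4*m) = -10 - 4*m)
-8*(-70 + R(c(-5), -12)) = -8*(-70 + (-10 - 4*(-12))) = -8*(-70 + (-10 + 48)) = -8*(-70 + 38) = -8*(-32) = 256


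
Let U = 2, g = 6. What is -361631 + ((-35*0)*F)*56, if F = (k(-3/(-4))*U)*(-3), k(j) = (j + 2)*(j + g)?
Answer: -361631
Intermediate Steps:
k(j) = (2 + j)*(6 + j) (k(j) = (j + 2)*(j + 6) = (2 + j)*(6 + j))
F = -891/8 (F = ((12 + (-3/(-4))² + 8*(-3/(-4)))*2)*(-3) = ((12 + (-3*(-¼))² + 8*(-3*(-¼)))*2)*(-3) = ((12 + (¾)² + 8*(¾))*2)*(-3) = ((12 + 9/16 + 6)*2)*(-3) = ((297/16)*2)*(-3) = (297/8)*(-3) = -891/8 ≈ -111.38)
-361631 + ((-35*0)*F)*56 = -361631 + (-35*0*(-891/8))*56 = -361631 + (0*(-891/8))*56 = -361631 + 0*56 = -361631 + 0 = -361631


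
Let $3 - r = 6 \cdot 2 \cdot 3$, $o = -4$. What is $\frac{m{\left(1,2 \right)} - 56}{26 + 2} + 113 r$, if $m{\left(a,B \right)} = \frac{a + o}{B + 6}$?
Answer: $- \frac{835747}{224} \approx -3731.0$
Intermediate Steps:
$r = -33$ ($r = 3 - 6 \cdot 2 \cdot 3 = 3 - 12 \cdot 3 = 3 - 36 = -33$)
$m{\left(a,B \right)} = \frac{-4 + a}{6 + B}$ ($m{\left(a,B \right)} = \frac{a - 4}{B + 6} = \frac{-4 + a}{6 + B}$)
$\frac{m{\left(1,2 \right)} - 56}{26 + 2} + 113 r = \frac{\frac{-4 + 1}{6 + 2} - 56}{26 + 2} + 113 \left(-33\right) = \frac{\frac{1}{8} \left(-3\right) - 56}{28} - 3729 = \left(\frac{1}{8} \left(-3\right) - 56\right) \frac{1}{28} - 3729 = \left(- \frac{3}{8} - 56\right) \frac{1}{28} - 3729 = \left(- \frac{451}{8}\right) \frac{1}{28} - 3729 = - \frac{451}{224} - 3729 = - \frac{835747}{224}$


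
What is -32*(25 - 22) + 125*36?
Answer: 4404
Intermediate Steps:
-32*(25 - 22) + 125*36 = -32*3 + 4500 = -96 + 4500 = 4404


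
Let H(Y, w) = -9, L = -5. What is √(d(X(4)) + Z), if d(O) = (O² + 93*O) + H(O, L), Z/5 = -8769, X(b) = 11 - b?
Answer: I*√43154 ≈ 207.74*I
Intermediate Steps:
Z = -43845 (Z = 5*(-8769) = -43845)
d(O) = -9 + O² + 93*O (d(O) = (O² + 93*O) - 9 = -9 + O² + 93*O)
√(d(X(4)) + Z) = √((-9 + (11 - 1*4)² + 93*(11 - 1*4)) - 43845) = √((-9 + (11 - 4)² + 93*(11 - 4)) - 43845) = √((-9 + 7² + 93*7) - 43845) = √((-9 + 49 + 651) - 43845) = √(691 - 43845) = √(-43154) = I*√43154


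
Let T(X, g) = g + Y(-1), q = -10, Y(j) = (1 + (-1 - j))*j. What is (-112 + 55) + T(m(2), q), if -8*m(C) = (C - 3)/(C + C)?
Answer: -68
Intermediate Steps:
Y(j) = -j² (Y(j) = (-j)*j = -j²)
m(C) = -(-3 + C)/(16*C) (m(C) = -(C - 3)/(8*(C + C)) = -(-3 + C)/(8*(2*C)) = -(-3 + C)*1/(2*C)/8 = -(-3 + C)/(16*C))
T(X, g) = -1 + g (T(X, g) = g - 1*(-1)² = g - 1*1 = g - 1 = -1 + g)
(-112 + 55) + T(m(2), q) = (-112 + 55) + (-1 - 10) = -57 - 11 = -68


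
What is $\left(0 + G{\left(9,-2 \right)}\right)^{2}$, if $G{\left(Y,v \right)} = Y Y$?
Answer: $6561$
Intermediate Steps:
$G{\left(Y,v \right)} = Y^{2}$
$\left(0 + G{\left(9,-2 \right)}\right)^{2} = \left(0 + 9^{2}\right)^{2} = \left(0 + 81\right)^{2} = 81^{2} = 6561$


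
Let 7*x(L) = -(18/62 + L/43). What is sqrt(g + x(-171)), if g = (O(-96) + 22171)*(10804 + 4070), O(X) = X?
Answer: 2*sqrt(145857510787929)/1333 ≈ 18120.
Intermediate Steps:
x(L) = -9/217 - L/301 (x(L) = (-(18/62 + L/43))/7 = (-(18*(1/62) + L*(1/43)))/7 = (-(9/31 + L/43))/7 = (-9/31 - L/43)/7 = -9/217 - L/301)
g = 328343550 (g = (-96 + 22171)*(10804 + 4070) = 22075*14874 = 328343550)
sqrt(g + x(-171)) = sqrt(328343550 + (-9/217 - 1/301*(-171))) = sqrt(328343550 + (-9/217 + 171/301)) = sqrt(328343550 + 702/1333) = sqrt(437681952852/1333) = 2*sqrt(145857510787929)/1333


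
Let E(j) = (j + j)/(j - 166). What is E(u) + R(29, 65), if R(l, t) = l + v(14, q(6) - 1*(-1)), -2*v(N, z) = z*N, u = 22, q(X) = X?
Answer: -731/36 ≈ -20.306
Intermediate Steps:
v(N, z) = -N*z/2 (v(N, z) = -z*N/2 = -N*z/2)
R(l, t) = -49 + l (R(l, t) = l - ½*14*(6 - 1*(-1)) = l - ½*14*(6 + 1) = l - ½*14*7 = l - 49 = -49 + l)
E(j) = 2*j/(-166 + j) (E(j) = (2*j)/(-166 + j) = 2*j/(-166 + j))
E(u) + R(29, 65) = 2*22/(-166 + 22) + (-49 + 29) = 2*22/(-144) - 20 = 2*22*(-1/144) - 20 = -11/36 - 20 = -731/36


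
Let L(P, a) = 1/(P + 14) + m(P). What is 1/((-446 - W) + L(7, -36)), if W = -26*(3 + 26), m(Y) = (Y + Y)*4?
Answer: 21/7645 ≈ 0.0027469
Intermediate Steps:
m(Y) = 8*Y (m(Y) = (2*Y)*4 = 8*Y)
L(P, a) = 1/(14 + P) + 8*P (L(P, a) = 1/(P + 14) + 8*P = 1/(14 + P) + 8*P)
W = -754 (W = -26*29 = -754)
1/((-446 - W) + L(7, -36)) = 1/((-446 - 1*(-754)) + (1 + 8*7² + 112*7)/(14 + 7)) = 1/((-446 + 754) + (1 + 8*49 + 784)/21) = 1/(308 + (1 + 392 + 784)/21) = 1/(308 + (1/21)*1177) = 1/(308 + 1177/21) = 1/(7645/21) = 21/7645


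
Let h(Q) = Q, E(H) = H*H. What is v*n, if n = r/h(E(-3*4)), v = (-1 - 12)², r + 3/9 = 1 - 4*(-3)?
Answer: 3211/216 ≈ 14.866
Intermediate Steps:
E(H) = H²
r = 38/3 (r = -⅓ + (1 - 4*(-3)) = -⅓ + (1 + 12) = -⅓ + 13 = 38/3 ≈ 12.667)
v = 169 (v = (-13)² = 169)
n = 19/216 (n = 38/(3*((-3*4)²)) = 38/(3*((-12)²)) = (38/3)/144 = (38/3)*(1/144) = 19/216 ≈ 0.087963)
v*n = 169*(19/216) = 3211/216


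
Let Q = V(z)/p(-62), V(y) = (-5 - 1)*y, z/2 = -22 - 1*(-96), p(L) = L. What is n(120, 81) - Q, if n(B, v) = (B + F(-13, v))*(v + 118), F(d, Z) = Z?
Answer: 1239525/31 ≈ 39985.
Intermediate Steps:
z = 148 (z = 2*(-22 - 1*(-96)) = 2*(-22 + 96) = 2*74 = 148)
n(B, v) = (118 + v)*(B + v) (n(B, v) = (B + v)*(v + 118) = (B + v)*(118 + v) = (118 + v)*(B + v))
V(y) = -6*y
Q = 444/31 (Q = -6*148/(-62) = -888*(-1/62) = 444/31 ≈ 14.323)
n(120, 81) - Q = (81² + 118*120 + 118*81 + 120*81) - 1*444/31 = (6561 + 14160 + 9558 + 9720) - 444/31 = 39999 - 444/31 = 1239525/31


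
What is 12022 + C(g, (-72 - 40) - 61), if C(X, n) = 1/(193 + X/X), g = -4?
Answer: 2332269/194 ≈ 12022.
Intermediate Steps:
C(X, n) = 1/194 (C(X, n) = 1/(193 + 1) = 1/194)
12022 + C(g, (-72 - 40) - 61) = 12022 + 1/194 = 2332269/194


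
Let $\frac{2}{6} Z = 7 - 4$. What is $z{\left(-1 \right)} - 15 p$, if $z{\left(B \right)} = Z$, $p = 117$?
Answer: $-1746$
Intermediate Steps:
$Z = 9$ ($Z = 3 \left(7 - 4\right) = 3 \cdot 3 = 9$)
$z{\left(B \right)} = 9$
$z{\left(-1 \right)} - 15 p = 9 - 1755 = -1746$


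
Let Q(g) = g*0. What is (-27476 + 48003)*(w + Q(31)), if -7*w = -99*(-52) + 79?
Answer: -107294629/7 ≈ -1.5328e+7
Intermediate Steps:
w = -5227/7 (w = -(-99*(-52) + 79)/7 = -(5148 + 79)/7 = -1/7*5227 = -5227/7 ≈ -746.71)
Q(g) = 0
(-27476 + 48003)*(w + Q(31)) = (-27476 + 48003)*(-5227/7 + 0) = 20527*(-5227/7) = -107294629/7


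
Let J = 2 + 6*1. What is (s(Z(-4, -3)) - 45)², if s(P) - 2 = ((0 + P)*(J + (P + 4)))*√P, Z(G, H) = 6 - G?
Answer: 485849 - 18920*√10 ≈ 4.2602e+5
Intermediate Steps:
J = 8 (J = 2 + 6 = 8)
s(P) = 2 + P^(3/2)*(12 + P) (s(P) = 2 + ((0 + P)*(8 + (P + 4)))*√P = 2 + (P*(8 + (4 + P)))*√P = 2 + (P*(12 + P))*√P = 2 + P^(3/2)*(12 + P))
(s(Z(-4, -3)) - 45)² = ((2 + (6 - 1*(-4))^(5/2) + 12*(6 - 1*(-4))^(3/2)) - 45)² = ((2 + (6 + 4)^(5/2) + 12*(6 + 4)^(3/2)) - 45)² = ((2 + 10^(5/2) + 12*10^(3/2)) - 45)² = ((2 + 100*√10 + 12*(10*√10)) - 45)² = ((2 + 100*√10 + 120*√10) - 45)² = ((2 + 220*√10) - 45)² = (-43 + 220*√10)²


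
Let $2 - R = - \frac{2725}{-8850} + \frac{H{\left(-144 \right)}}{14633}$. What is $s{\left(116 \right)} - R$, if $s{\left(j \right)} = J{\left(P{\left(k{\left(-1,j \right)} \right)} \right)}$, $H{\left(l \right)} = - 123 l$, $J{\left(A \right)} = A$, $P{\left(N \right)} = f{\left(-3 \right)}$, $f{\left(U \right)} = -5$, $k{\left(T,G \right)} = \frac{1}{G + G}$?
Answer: $- \frac{28395529}{5180082} \approx -5.4817$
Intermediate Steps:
$k{\left(T,G \right)} = \frac{1}{2 G}$
$P{\left(N \right)} = -5$
$R = \frac{2495119}{5180082}$ ($R = 2 - \left(- \frac{2725}{-8850} + \frac{\left(-123\right) \left(-144\right)}{14633}\right) = 2 - \left(\left(-2725\right) \left(- \frac{1}{8850}\right) + 17712 \cdot \frac{1}{14633}\right) = 2 - \left(\frac{109}{354} + \frac{17712}{14633}\right) = 2 - \frac{7865045}{5180082} = \frac{2495119}{5180082} \approx 0.48168$)
$s{\left(j \right)} = -5$
$s{\left(116 \right)} - R = -5 - \frac{2495119}{5180082} = - \frac{28395529}{5180082}$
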